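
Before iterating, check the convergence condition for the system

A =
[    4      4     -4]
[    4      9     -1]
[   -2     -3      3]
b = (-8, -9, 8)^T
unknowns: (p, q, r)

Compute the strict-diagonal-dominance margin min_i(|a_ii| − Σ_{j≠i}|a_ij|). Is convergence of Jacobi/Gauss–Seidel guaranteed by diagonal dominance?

-4

row 1: |4| − (4+4) = -4
row 2: |9| − (4+1) = 4
row 3: |3| − (2+3) = -2
minimum over rows = -4 → not strictly diagonally dominant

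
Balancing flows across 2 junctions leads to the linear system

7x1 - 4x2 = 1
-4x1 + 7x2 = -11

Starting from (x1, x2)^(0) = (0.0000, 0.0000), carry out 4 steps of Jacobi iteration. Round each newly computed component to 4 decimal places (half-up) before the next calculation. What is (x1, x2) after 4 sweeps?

Iteration 1:
  x1 = (1 - (-4)·0.0000) / (7) = 0.1429
  x2 = (-11 - (-4)·0.0000) / (7) = -1.5714
Iteration 2:
  x1 = (1 - (-4)·-1.5714) / (7) = -0.7551
  x2 = (-11 - (-4)·0.1429) / (7) = -1.4898
Iteration 3:
  x1 = (1 - (-4)·-1.4898) / (7) = -0.7085
  x2 = (-11 - (-4)·-0.7551) / (7) = -2.0029
Iteration 4:
  x1 = (1 - (-4)·-2.0029) / (7) = -1.0017
  x2 = (-11 - (-4)·-0.7085) / (7) = -1.9763

(-1.0017, -1.9763)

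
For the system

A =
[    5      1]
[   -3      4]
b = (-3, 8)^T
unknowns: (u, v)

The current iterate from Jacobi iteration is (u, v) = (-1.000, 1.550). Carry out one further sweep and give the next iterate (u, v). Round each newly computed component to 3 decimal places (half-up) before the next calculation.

(-0.910, 1.250)

One sweep:
  u = (-3 - (1)·1.550) / (5) = -0.910
  v = (8 - (-3)·-1.000) / (4) = 1.250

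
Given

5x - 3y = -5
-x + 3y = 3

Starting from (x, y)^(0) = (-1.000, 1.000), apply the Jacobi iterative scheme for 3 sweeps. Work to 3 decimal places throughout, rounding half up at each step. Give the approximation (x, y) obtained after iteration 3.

Iteration 1:
  x = (-5 - (-3)·1.000) / (5) = -0.400
  y = (3 - (-1)·-1.000) / (3) = 0.667
Iteration 2:
  x = (-5 - (-3)·0.667) / (5) = -0.600
  y = (3 - (-1)·-0.400) / (3) = 0.867
Iteration 3:
  x = (-5 - (-3)·0.867) / (5) = -0.480
  y = (3 - (-1)·-0.600) / (3) = 0.800

(-0.480, 0.800)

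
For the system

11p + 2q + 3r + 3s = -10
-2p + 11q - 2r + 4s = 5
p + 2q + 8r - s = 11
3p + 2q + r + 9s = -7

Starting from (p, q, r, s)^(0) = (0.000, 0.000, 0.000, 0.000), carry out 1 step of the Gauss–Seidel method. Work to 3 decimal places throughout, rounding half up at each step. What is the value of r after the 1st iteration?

Iteration 1:
  p = (-10 - (2)·0.000 - (3)·0.000 - (3)·0.000) / (11) = -0.909
  q = (5 - (-2)·-0.909 - (-2)·0.000 - (4)·0.000) / (11) = 0.289
  r = (11 - (1)·-0.909 - (2)·0.289 - (-1)·0.000) / (8) = 1.416
  s = (-7 - (3)·-0.909 - (2)·0.289 - (1)·1.416) / (9) = -0.696

1.416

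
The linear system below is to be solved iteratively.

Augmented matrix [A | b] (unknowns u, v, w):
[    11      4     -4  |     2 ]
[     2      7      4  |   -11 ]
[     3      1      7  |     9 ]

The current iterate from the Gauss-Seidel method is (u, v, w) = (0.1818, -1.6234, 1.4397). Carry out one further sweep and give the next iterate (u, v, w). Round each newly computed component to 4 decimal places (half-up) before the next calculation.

(1.2957, -2.7643, 1.1253)

One sweep:
  u = (2 - (4)·-1.6234 - (-4)·1.4397) / (11) = 1.2957
  v = (-11 - (2)·1.2957 - (4)·1.4397) / (7) = -2.7643
  w = (9 - (3)·1.2957 - (1)·-2.7643) / (7) = 1.1253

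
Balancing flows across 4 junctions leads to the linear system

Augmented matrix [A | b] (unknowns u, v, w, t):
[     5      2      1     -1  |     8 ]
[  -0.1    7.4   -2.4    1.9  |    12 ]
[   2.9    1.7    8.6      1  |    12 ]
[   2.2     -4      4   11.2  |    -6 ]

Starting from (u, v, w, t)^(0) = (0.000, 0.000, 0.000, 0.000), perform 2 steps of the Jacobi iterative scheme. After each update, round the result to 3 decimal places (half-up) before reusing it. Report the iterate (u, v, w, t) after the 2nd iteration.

(0.565, 2.233, 0.598, -0.769)

Iteration 1:
  u = (8 - (2)·0.000 - (1)·0.000 - (-1)·0.000) / (5) = 1.600
  v = (12 - (-0.1)·0.000 - (-2.4)·0.000 - (1.9)·0.000) / (7.4) = 1.622
  w = (12 - (2.9)·0.000 - (1.7)·0.000 - (1)·0.000) / (8.6) = 1.395
  t = (-6 - (2.2)·0.000 - (-4)·0.000 - (4)·0.000) / (11.2) = -0.536
Iteration 2:
  u = (8 - (2)·1.622 - (1)·1.395 - (-1)·-0.536) / (5) = 0.565
  v = (12 - (-0.1)·1.600 - (-2.4)·1.395 - (1.9)·-0.536) / (7.4) = 2.233
  w = (12 - (2.9)·1.600 - (1.7)·1.622 - (1)·-0.536) / (8.6) = 0.598
  t = (-6 - (2.2)·1.600 - (-4)·1.622 - (4)·1.395) / (11.2) = -0.769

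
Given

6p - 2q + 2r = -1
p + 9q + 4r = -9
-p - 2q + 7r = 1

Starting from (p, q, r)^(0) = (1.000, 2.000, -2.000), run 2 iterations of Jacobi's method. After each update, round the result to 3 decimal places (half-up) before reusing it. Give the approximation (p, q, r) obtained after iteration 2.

(-0.526, -1.511, 0.246)

Iteration 1:
  p = (-1 - (-2)·2.000 - (2)·-2.000) / (6) = 1.167
  q = (-9 - (1)·1.000 - (4)·-2.000) / (9) = -0.222
  r = (1 - (-1)·1.000 - (-2)·2.000) / (7) = 0.857
Iteration 2:
  p = (-1 - (-2)·-0.222 - (2)·0.857) / (6) = -0.526
  q = (-9 - (1)·1.167 - (4)·0.857) / (9) = -1.511
  r = (1 - (-1)·1.167 - (-2)·-0.222) / (7) = 0.246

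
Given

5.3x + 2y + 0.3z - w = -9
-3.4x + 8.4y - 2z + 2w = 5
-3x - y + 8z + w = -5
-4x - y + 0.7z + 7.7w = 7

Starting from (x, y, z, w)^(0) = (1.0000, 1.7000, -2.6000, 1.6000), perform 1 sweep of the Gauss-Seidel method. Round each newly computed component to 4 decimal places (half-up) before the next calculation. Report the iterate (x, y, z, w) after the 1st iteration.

(-1.8906, -1.1700, -1.6802, -0.0722)

Iteration 1:
  x = (-9 - (2)·1.7000 - (0.3)·-2.6000 - (-1)·1.6000) / (5.3) = -1.8906
  y = (5 - (-3.4)·-1.8906 - (-2)·-2.6000 - (2)·1.6000) / (8.4) = -1.1700
  z = (-5 - (-3)·-1.8906 - (-1)·-1.1700 - (1)·1.6000) / (8) = -1.6802
  w = (7 - (-4)·-1.8906 - (-1)·-1.1700 - (0.7)·-1.6802) / (7.7) = -0.0722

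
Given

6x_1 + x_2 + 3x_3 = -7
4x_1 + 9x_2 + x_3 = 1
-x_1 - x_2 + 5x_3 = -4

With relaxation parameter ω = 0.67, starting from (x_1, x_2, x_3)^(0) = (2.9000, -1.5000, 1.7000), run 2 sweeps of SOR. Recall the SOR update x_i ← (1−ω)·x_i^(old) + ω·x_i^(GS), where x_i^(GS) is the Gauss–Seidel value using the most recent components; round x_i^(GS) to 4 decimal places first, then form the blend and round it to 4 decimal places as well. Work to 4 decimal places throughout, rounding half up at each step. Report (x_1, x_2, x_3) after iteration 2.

Iteration 1:
  x_1: GS value = (-7 - (1)·-1.5000 - (3)·1.7000) / (6) = -1.7667;  x_1 ← (1−ω)·2.9000 + ω·-1.7667 = -0.2267
  x_2: GS value = (1 - (4)·-0.2267 - (1)·1.7000) / (9) = 0.0230;  x_2 ← (1−ω)·-1.5000 + ω·0.0230 = -0.4796
  x_3: GS value = (-4 - (-1)·-0.2267 - (-1)·-0.4796) / (5) = -0.9413;  x_3 ← (1−ω)·1.7000 + ω·-0.9413 = -0.0697
Iteration 2:
  x_1: GS value = (-7 - (1)·-0.4796 - (3)·-0.0697) / (6) = -1.0519;  x_1 ← (1−ω)·-0.2267 + ω·-1.0519 = -0.7796
  x_2: GS value = (1 - (4)·-0.7796 - (1)·-0.0697) / (9) = 0.4653;  x_2 ← (1−ω)·-0.4796 + ω·0.4653 = 0.1535
  x_3: GS value = (-4 - (-1)·-0.7796 - (-1)·0.1535) / (5) = -0.9252;  x_3 ← (1−ω)·-0.0697 + ω·-0.9252 = -0.6429

(-0.7796, 0.1535, -0.6429)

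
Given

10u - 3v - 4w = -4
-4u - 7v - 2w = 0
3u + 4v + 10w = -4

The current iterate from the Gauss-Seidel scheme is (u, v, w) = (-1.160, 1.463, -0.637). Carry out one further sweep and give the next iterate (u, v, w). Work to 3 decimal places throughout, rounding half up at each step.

(-0.216, 0.305, -0.457)

One sweep:
  u = (-4 - (-3)·1.463 - (-4)·-0.637) / (10) = -0.216
  v = (0 - (-4)·-0.216 - (-2)·-0.637) / (-7) = 0.305
  w = (-4 - (3)·-0.216 - (4)·0.305) / (10) = -0.457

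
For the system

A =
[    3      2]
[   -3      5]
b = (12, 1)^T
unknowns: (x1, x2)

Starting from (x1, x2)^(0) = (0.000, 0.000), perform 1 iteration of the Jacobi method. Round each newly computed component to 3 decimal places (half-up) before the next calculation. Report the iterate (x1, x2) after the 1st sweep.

(4.000, 0.200)

Iteration 1:
  x1 = (12 - (2)·0.000) / (3) = 4.000
  x2 = (1 - (-3)·0.000) / (5) = 0.200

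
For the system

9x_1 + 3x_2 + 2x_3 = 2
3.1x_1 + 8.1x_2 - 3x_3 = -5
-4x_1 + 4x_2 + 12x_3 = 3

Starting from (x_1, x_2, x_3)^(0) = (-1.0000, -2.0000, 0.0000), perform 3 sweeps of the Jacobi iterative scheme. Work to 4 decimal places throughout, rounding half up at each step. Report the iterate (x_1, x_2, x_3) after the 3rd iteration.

(0.3306, -0.4514, 0.5541)

Iteration 1:
  x_1 = (2 - (3)·-2.0000 - (2)·0.0000) / (9) = 0.8889
  x_2 = (-5 - (3.1)·-1.0000 - (-3)·0.0000) / (8.1) = -0.2346
  x_3 = (3 - (-4)·-1.0000 - (4)·-2.0000) / (12) = 0.5833
Iteration 2:
  x_1 = (2 - (3)·-0.2346 - (2)·0.5833) / (9) = 0.1708
  x_2 = (-5 - (3.1)·0.8889 - (-3)·0.5833) / (8.1) = -0.7414
  x_3 = (3 - (-4)·0.8889 - (4)·-0.2346) / (12) = 0.6245
Iteration 3:
  x_1 = (2 - (3)·-0.7414 - (2)·0.6245) / (9) = 0.3306
  x_2 = (-5 - (3.1)·0.1708 - (-3)·0.6245) / (8.1) = -0.4514
  x_3 = (3 - (-4)·0.1708 - (4)·-0.7414) / (12) = 0.5541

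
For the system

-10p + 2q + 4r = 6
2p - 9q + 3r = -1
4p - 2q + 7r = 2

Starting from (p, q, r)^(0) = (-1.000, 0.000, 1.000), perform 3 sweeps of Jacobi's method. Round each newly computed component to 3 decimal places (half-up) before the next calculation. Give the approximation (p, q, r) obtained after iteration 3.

Iteration 1:
  p = (6 - (2)·0.000 - (4)·1.000) / (-10) = -0.200
  q = (-1 - (2)·-1.000 - (3)·1.000) / (-9) = 0.222
  r = (2 - (4)·-1.000 - (-2)·0.000) / (7) = 0.857
Iteration 2:
  p = (6 - (2)·0.222 - (4)·0.857) / (-10) = -0.213
  q = (-1 - (2)·-0.200 - (3)·0.857) / (-9) = 0.352
  r = (2 - (4)·-0.200 - (-2)·0.222) / (7) = 0.463
Iteration 3:
  p = (6 - (2)·0.352 - (4)·0.463) / (-10) = -0.344
  q = (-1 - (2)·-0.213 - (3)·0.463) / (-9) = 0.218
  r = (2 - (4)·-0.213 - (-2)·0.352) / (7) = 0.508

(-0.344, 0.218, 0.508)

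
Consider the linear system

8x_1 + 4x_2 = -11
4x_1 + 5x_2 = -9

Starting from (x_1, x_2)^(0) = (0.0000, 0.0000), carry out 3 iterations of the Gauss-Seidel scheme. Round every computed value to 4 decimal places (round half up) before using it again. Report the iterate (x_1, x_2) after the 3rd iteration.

(-0.8850, -1.0920)

Iteration 1:
  x_1 = (-11 - (4)·0.0000) / (8) = -1.3750
  x_2 = (-9 - (4)·-1.3750) / (5) = -0.7000
Iteration 2:
  x_1 = (-11 - (4)·-0.7000) / (8) = -1.0250
  x_2 = (-9 - (4)·-1.0250) / (5) = -0.9800
Iteration 3:
  x_1 = (-11 - (4)·-0.9800) / (8) = -0.8850
  x_2 = (-9 - (4)·-0.8850) / (5) = -1.0920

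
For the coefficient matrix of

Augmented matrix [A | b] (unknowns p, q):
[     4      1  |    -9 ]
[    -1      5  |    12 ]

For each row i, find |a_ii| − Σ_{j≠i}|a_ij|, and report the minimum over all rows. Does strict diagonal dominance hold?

row 1: |4| − (1) = 3
row 2: |5| − (1) = 4
minimum over rows = 3 → strictly diagonally dominant (convergence guaranteed)

3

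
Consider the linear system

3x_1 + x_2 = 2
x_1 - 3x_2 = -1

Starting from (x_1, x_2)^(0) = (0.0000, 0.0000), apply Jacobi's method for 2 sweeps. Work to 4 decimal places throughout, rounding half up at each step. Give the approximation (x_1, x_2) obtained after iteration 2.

(0.5556, 0.5556)

Iteration 1:
  x_1 = (2 - (1)·0.0000) / (3) = 0.6667
  x_2 = (-1 - (1)·0.0000) / (-3) = 0.3333
Iteration 2:
  x_1 = (2 - (1)·0.3333) / (3) = 0.5556
  x_2 = (-1 - (1)·0.6667) / (-3) = 0.5556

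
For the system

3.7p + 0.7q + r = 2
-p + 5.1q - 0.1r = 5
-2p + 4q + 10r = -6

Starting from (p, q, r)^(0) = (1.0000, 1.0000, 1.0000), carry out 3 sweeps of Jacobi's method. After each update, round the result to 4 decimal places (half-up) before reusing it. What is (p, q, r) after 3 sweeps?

(0.6421, 1.0636, -0.8861)

Iteration 1:
  p = (2 - (0.7)·1.0000 - (1)·1.0000) / (3.7) = 0.0811
  q = (5 - (-1)·1.0000 - (-0.1)·1.0000) / (5.1) = 1.1961
  r = (-6 - (-2)·1.0000 - (4)·1.0000) / (10) = -0.8000
Iteration 2:
  p = (2 - (0.7)·1.1961 - (1)·-0.8000) / (3.7) = 0.5305
  q = (5 - (-1)·0.0811 - (-0.1)·-0.8000) / (5.1) = 0.9806
  r = (-6 - (-2)·0.0811 - (4)·1.1961) / (10) = -1.0622
Iteration 3:
  p = (2 - (0.7)·0.9806 - (1)·-1.0622) / (3.7) = 0.6421
  q = (5 - (-1)·0.5305 - (-0.1)·-1.0622) / (5.1) = 1.0636
  r = (-6 - (-2)·0.5305 - (4)·0.9806) / (10) = -0.8861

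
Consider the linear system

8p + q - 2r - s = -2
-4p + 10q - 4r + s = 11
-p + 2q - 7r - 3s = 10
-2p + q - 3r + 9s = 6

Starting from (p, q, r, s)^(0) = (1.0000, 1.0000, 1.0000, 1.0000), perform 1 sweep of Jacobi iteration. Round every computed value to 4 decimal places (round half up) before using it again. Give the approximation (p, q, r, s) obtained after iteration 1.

(0.0000, 1.8000, -1.7143, 1.1111)

Iteration 1:
  p = (-2 - (1)·1.0000 - (-2)·1.0000 - (-1)·1.0000) / (8) = 0.0000
  q = (11 - (-4)·1.0000 - (-4)·1.0000 - (1)·1.0000) / (10) = 1.8000
  r = (10 - (-1)·1.0000 - (2)·1.0000 - (-3)·1.0000) / (-7) = -1.7143
  s = (6 - (-2)·1.0000 - (1)·1.0000 - (-3)·1.0000) / (9) = 1.1111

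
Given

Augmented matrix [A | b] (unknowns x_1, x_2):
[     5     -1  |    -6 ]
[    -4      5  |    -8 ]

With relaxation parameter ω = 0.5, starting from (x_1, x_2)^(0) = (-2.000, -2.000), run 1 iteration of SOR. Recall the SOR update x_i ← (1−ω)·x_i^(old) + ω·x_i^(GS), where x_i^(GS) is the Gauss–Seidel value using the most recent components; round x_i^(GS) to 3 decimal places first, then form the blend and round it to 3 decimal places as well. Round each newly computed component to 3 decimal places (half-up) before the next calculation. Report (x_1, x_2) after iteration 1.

Iteration 1:
  x_1: GS value = (-6 - (-1)·-2.000) / (5) = -1.600;  x_1 ← (1−ω)·-2.000 + ω·-1.600 = -1.800
  x_2: GS value = (-8 - (-4)·-1.800) / (5) = -3.040;  x_2 ← (1−ω)·-2.000 + ω·-3.040 = -2.520

(-1.800, -2.520)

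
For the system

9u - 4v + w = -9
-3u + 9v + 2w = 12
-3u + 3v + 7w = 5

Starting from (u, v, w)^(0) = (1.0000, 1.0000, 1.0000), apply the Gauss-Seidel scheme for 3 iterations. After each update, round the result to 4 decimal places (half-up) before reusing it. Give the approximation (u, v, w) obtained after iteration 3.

(-0.4995, 1.1728, -0.0024)

Iteration 1:
  u = (-9 - (-4)·1.0000 - (1)·1.0000) / (9) = -0.6667
  v = (12 - (-3)·-0.6667 - (2)·1.0000) / (9) = 0.8889
  w = (5 - (-3)·-0.6667 - (3)·0.8889) / (7) = 0.0476
Iteration 2:
  u = (-9 - (-4)·0.8889 - (1)·0.0476) / (9) = -0.6102
  v = (12 - (-3)·-0.6102 - (2)·0.0476) / (9) = 1.1194
  w = (5 - (-3)·-0.6102 - (3)·1.1194) / (7) = -0.0270
Iteration 3:
  u = (-9 - (-4)·1.1194 - (1)·-0.0270) / (9) = -0.4995
  v = (12 - (-3)·-0.4995 - (2)·-0.0270) / (9) = 1.1728
  w = (5 - (-3)·-0.4995 - (3)·1.1728) / (7) = -0.0024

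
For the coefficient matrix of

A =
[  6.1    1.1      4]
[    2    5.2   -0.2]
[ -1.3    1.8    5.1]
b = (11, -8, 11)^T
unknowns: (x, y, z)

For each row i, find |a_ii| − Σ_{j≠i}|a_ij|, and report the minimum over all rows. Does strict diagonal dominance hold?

1

row 1: |6.1| − (1.1+4) = 1
row 2: |5.2| − (2+0.2) = 3
row 3: |5.1| − (1.3+1.8) = 2
minimum over rows = 1 → strictly diagonally dominant (convergence guaranteed)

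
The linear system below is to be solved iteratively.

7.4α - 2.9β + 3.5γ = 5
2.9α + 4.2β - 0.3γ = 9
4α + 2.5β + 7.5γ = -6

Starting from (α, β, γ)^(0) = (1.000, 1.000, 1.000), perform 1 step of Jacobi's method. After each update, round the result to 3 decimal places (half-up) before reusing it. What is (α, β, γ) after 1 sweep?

Iteration 1:
  α = (5 - (-2.9)·1.000 - (3.5)·1.000) / (7.4) = 0.595
  β = (9 - (2.9)·1.000 - (-0.3)·1.000) / (4.2) = 1.524
  γ = (-6 - (4)·1.000 - (2.5)·1.000) / (7.5) = -1.667

(0.595, 1.524, -1.667)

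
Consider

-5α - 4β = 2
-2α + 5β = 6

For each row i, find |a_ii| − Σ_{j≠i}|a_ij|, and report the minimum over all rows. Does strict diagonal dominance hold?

1

row 1: |-5| − (4) = 1
row 2: |5| − (2) = 3
minimum over rows = 1 → strictly diagonally dominant (convergence guaranteed)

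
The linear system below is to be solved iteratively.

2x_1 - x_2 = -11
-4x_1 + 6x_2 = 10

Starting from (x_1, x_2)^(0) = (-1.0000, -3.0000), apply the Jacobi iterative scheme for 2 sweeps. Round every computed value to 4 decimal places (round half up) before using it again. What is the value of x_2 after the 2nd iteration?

Iteration 1:
  x_1 = (-11 - (-1)·-3.0000) / (2) = -7.0000
  x_2 = (10 - (-4)·-1.0000) / (6) = 1.0000
Iteration 2:
  x_1 = (-11 - (-1)·1.0000) / (2) = -5.0000
  x_2 = (10 - (-4)·-7.0000) / (6) = -3.0000

-3.0000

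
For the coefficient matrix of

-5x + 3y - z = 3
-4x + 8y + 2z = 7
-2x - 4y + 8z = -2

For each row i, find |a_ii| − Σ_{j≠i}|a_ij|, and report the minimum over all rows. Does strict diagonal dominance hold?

row 1: |-5| − (3+1) = 1
row 2: |8| − (4+2) = 2
row 3: |8| − (2+4) = 2
minimum over rows = 1 → strictly diagonally dominant (convergence guaranteed)

1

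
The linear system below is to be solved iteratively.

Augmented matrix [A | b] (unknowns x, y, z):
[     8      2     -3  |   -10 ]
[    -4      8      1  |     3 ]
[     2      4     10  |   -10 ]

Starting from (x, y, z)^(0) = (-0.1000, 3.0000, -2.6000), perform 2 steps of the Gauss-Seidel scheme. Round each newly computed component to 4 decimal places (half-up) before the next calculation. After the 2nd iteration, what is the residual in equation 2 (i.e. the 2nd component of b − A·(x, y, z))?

Iteration 1:
  x = (-10 - (2)·3.0000 - (-3)·-2.6000) / (8) = -2.9750
  y = (3 - (-4)·-2.9750 - (1)·-2.6000) / (8) = -0.7875
  z = (-10 - (2)·-2.9750 - (4)·-0.7875) / (10) = -0.0900
Iteration 2:
  x = (-10 - (2)·-0.7875 - (-3)·-0.0900) / (8) = -1.0869
  y = (3 - (-4)·-1.0869 - (1)·-0.0900) / (8) = -0.1572
  z = (-10 - (2)·-1.0869 - (4)·-0.1572) / (10) = -0.7197
Residual b − A·x = (-3.1495, 0.6297, -0.0004)

0.6297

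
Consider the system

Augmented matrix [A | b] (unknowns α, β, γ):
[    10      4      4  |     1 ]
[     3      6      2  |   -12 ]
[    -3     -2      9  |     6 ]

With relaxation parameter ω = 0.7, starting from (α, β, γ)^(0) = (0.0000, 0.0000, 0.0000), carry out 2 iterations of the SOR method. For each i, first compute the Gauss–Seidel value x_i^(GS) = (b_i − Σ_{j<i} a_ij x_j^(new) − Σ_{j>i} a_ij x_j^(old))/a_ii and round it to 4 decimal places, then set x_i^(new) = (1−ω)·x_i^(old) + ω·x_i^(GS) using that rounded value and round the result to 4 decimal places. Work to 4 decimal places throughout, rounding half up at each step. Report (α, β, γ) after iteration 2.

(0.4166, -2.0341, 0.3259)

Iteration 1:
  α: GS value = (1 - (4)·0.0000 - (4)·0.0000) / (10) = 0.1000;  α ← (1−ω)·0.0000 + ω·0.1000 = 0.0700
  β: GS value = (-12 - (3)·0.0700 - (2)·0.0000) / (6) = -2.0350;  β ← (1−ω)·0.0000 + ω·-2.0350 = -1.4245
  γ: GS value = (6 - (-3)·0.0700 - (-2)·-1.4245) / (9) = 0.3734;  γ ← (1−ω)·0.0000 + ω·0.3734 = 0.2614
Iteration 2:
  α: GS value = (1 - (4)·-1.4245 - (4)·0.2614) / (10) = 0.5652;  α ← (1−ω)·0.0700 + ω·0.5652 = 0.4166
  β: GS value = (-12 - (3)·0.4166 - (2)·0.2614) / (6) = -2.2954;  β ← (1−ω)·-1.4245 + ω·-2.2954 = -2.0341
  γ: GS value = (6 - (-3)·0.4166 - (-2)·-2.0341) / (9) = 0.3535;  γ ← (1−ω)·0.2614 + ω·0.3535 = 0.3259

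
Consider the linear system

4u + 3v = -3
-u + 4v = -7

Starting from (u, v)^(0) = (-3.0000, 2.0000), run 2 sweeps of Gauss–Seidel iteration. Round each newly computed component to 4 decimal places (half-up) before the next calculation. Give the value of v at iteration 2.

Iteration 1:
  u = (-3 - (3)·2.0000) / (4) = -2.2500
  v = (-7 - (-1)·-2.2500) / (4) = -2.3125
Iteration 2:
  u = (-3 - (3)·-2.3125) / (4) = 0.9844
  v = (-7 - (-1)·0.9844) / (4) = -1.5039

-1.5039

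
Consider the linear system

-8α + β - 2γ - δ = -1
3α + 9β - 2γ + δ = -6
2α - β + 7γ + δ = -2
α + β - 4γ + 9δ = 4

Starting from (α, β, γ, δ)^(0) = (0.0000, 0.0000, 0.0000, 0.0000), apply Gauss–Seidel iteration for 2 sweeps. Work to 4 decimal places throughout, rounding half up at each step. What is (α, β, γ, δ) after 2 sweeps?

(0.1019, -0.8303, -0.4794, 0.3123)

Iteration 1:
  α = (-1 - (1)·0.0000 - (-2)·0.0000 - (-1)·0.0000) / (-8) = 0.1250
  β = (-6 - (3)·0.1250 - (-2)·0.0000 - (1)·0.0000) / (9) = -0.7083
  γ = (-2 - (2)·0.1250 - (-1)·-0.7083 - (1)·0.0000) / (7) = -0.4226
  δ = (4 - (1)·0.1250 - (1)·-0.7083 - (-4)·-0.4226) / (9) = 0.3214
Iteration 2:
  α = (-1 - (1)·-0.7083 - (-2)·-0.4226 - (-1)·0.3214) / (-8) = 0.1019
  β = (-6 - (3)·0.1019 - (-2)·-0.4226 - (1)·0.3214) / (9) = -0.8303
  γ = (-2 - (2)·0.1019 - (-1)·-0.8303 - (1)·0.3214) / (7) = -0.4794
  δ = (4 - (1)·0.1019 - (1)·-0.8303 - (-4)·-0.4794) / (9) = 0.3123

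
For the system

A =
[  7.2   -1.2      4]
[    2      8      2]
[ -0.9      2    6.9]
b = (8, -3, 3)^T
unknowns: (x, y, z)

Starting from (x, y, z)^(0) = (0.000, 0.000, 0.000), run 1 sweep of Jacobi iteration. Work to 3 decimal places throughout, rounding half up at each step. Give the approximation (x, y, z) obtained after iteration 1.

Iteration 1:
  x = (8 - (-1.2)·0.000 - (4)·0.000) / (7.2) = 1.111
  y = (-3 - (2)·0.000 - (2)·0.000) / (8) = -0.375
  z = (3 - (-0.9)·0.000 - (2)·0.000) / (6.9) = 0.435

(1.111, -0.375, 0.435)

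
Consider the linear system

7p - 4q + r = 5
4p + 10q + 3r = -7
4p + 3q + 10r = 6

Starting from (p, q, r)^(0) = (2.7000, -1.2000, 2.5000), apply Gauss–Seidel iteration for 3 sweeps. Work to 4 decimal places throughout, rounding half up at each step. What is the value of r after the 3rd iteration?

0.8891

Iteration 1:
  p = (5 - (-4)·-1.2000 - (1)·2.5000) / (7) = -0.3286
  q = (-7 - (4)·-0.3286 - (3)·2.5000) / (10) = -1.3186
  r = (6 - (4)·-0.3286 - (3)·-1.3186) / (10) = 1.1270
Iteration 2:
  p = (5 - (-4)·-1.3186 - (1)·1.1270) / (7) = -0.2002
  q = (-7 - (4)·-0.2002 - (3)·1.1270) / (10) = -0.9580
  r = (6 - (4)·-0.2002 - (3)·-0.9580) / (10) = 0.9675
Iteration 3:
  p = (5 - (-4)·-0.9580 - (1)·0.9675) / (7) = 0.0286
  q = (-7 - (4)·0.0286 - (3)·0.9675) / (10) = -1.0017
  r = (6 - (4)·0.0286 - (3)·-1.0017) / (10) = 0.8891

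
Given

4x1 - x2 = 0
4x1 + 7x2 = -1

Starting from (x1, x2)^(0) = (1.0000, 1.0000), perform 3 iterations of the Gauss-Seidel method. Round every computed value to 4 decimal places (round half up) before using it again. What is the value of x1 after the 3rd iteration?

Iteration 1:
  x1 = (0 - (-1)·1.0000) / (4) = 0.2500
  x2 = (-1 - (4)·0.2500) / (7) = -0.2857
Iteration 2:
  x1 = (0 - (-1)·-0.2857) / (4) = -0.0714
  x2 = (-1 - (4)·-0.0714) / (7) = -0.1021
Iteration 3:
  x1 = (0 - (-1)·-0.1021) / (4) = -0.0255
  x2 = (-1 - (4)·-0.0255) / (7) = -0.1283

-0.0255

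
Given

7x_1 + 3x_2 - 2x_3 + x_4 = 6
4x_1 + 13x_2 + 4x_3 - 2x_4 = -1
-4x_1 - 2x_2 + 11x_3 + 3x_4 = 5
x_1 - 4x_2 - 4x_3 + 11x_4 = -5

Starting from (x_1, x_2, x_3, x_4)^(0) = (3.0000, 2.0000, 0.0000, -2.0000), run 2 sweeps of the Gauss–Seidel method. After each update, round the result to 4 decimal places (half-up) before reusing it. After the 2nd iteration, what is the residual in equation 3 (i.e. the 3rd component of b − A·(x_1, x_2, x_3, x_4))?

0.8756

Iteration 1:
  x_1 = (6 - (3)·2.0000 - (-2)·0.0000 - (1)·-2.0000) / (7) = 0.2857
  x_2 = (-1 - (4)·0.2857 - (4)·0.0000 - (-2)·-2.0000) / (13) = -0.4725
  x_3 = (5 - (-4)·0.2857 - (-2)·-0.4725 - (3)·-2.0000) / (11) = 1.0180
  x_4 = (-5 - (1)·0.2857 - (-4)·-0.4725 - (-4)·1.0180) / (11) = -0.2822
Iteration 2:
  x_1 = (6 - (3)·-0.4725 - (-2)·1.0180 - (1)·-0.2822) / (7) = 1.3908
  x_2 = (-1 - (4)·1.3908 - (4)·1.0180 - (-2)·-0.2822) / (13) = -0.8615
  x_3 = (5 - (-4)·1.3908 - (-2)·-0.8615 - (3)·-0.2822) / (11) = 0.8806
  x_4 = (-5 - (1)·1.3908 - (-4)·-0.8615 - (-4)·0.8806) / (11) = -0.5740
Residual b − A·x = (1.1841, -0.0341, 0.8756, -0.0004)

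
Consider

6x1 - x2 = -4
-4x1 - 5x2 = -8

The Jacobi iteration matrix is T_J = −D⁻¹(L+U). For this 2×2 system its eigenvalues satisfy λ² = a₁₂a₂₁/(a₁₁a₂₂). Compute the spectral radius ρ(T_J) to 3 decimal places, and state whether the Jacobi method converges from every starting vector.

0.365

a₁₂a₂₁/(a₁₁a₂₂) = (-1)·(-4) / ((6)·(-5)) = -0.133333
ρ = √|-0.133333| = √0.133333 = 0.365
ρ < 1, so Jacobi converges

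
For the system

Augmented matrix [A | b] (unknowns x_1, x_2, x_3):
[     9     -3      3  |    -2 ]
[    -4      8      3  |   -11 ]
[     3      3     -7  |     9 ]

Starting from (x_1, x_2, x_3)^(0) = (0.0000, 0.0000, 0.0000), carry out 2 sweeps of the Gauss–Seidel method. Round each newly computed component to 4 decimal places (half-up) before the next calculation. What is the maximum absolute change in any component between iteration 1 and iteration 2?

0.8453

Iteration 1:
  x_1 = (-2 - (-3)·0.0000 - (3)·0.0000) / (9) = -0.2222
  x_2 = (-11 - (-4)·-0.2222 - (3)·0.0000) / (8) = -1.4861
  x_3 = (9 - (3)·-0.2222 - (3)·-1.4861) / (-7) = -2.0178
Iteration 2:
  x_1 = (-2 - (-3)·-1.4861 - (3)·-2.0178) / (9) = -0.0450
  x_2 = (-11 - (-4)·-0.0450 - (3)·-2.0178) / (8) = -0.6408
  x_3 = (9 - (3)·-0.0450 - (3)·-0.6408) / (-7) = -1.5796
Change: (0.1772, 0.8453, 0.4382) → max |·| = 0.8453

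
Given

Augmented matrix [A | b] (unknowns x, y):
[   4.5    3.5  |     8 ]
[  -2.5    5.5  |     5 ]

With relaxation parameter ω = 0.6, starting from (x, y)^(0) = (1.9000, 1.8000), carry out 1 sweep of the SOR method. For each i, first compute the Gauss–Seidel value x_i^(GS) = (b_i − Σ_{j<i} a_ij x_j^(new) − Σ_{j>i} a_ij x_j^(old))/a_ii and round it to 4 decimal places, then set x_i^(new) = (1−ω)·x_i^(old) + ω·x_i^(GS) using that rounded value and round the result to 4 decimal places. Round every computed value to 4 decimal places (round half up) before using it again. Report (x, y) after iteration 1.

Iteration 1:
  x: GS value = (8 - (3.5)·1.8000) / (4.5) = 0.3778;  x ← (1−ω)·1.9000 + ω·0.3778 = 0.9867
  y: GS value = (5 - (-2.5)·0.9867) / (5.5) = 1.3576;  y ← (1−ω)·1.8000 + ω·1.3576 = 1.5346

(0.9867, 1.5346)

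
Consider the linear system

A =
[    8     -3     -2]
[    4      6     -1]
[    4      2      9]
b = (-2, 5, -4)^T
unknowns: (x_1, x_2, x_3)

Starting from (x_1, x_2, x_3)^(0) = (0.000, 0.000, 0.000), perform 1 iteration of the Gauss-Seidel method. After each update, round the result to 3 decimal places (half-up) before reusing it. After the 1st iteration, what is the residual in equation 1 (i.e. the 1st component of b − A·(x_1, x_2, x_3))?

1.888

Iteration 1:
  x_1 = (-2 - (-3)·0.000 - (-2)·0.000) / (8) = -0.250
  x_2 = (5 - (4)·-0.250 - (-1)·0.000) / (6) = 1.000
  x_3 = (-4 - (4)·-0.250 - (2)·1.000) / (9) = -0.556
Residual b − A·x = (1.888, -0.556, 0.004)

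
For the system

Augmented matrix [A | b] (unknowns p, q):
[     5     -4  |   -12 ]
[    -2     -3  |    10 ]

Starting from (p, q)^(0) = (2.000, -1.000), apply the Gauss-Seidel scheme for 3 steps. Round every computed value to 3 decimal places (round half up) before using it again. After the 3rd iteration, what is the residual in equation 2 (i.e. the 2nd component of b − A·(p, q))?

Iteration 1:
  p = (-12 - (-4)·-1.000) / (5) = -3.200
  q = (10 - (-2)·-3.200) / (-3) = -1.200
Iteration 2:
  p = (-12 - (-4)·-1.200) / (5) = -3.360
  q = (10 - (-2)·-3.360) / (-3) = -1.093
Iteration 3:
  p = (-12 - (-4)·-1.093) / (5) = -3.274
  q = (10 - (-2)·-3.274) / (-3) = -1.151
Residual b − A·x = (-0.234, -0.001)

-0.001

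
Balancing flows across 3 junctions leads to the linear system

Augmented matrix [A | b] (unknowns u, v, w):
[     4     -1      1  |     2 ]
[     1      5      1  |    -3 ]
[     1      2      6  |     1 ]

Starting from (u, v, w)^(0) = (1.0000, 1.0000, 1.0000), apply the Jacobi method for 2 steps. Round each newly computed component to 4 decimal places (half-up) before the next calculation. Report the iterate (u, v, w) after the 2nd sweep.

(0.3333, -0.6333, 0.4167)

Iteration 1:
  u = (2 - (-1)·1.0000 - (1)·1.0000) / (4) = 0.5000
  v = (-3 - (1)·1.0000 - (1)·1.0000) / (5) = -1.0000
  w = (1 - (1)·1.0000 - (2)·1.0000) / (6) = -0.3333
Iteration 2:
  u = (2 - (-1)·-1.0000 - (1)·-0.3333) / (4) = 0.3333
  v = (-3 - (1)·0.5000 - (1)·-0.3333) / (5) = -0.6333
  w = (1 - (1)·0.5000 - (2)·-1.0000) / (6) = 0.4167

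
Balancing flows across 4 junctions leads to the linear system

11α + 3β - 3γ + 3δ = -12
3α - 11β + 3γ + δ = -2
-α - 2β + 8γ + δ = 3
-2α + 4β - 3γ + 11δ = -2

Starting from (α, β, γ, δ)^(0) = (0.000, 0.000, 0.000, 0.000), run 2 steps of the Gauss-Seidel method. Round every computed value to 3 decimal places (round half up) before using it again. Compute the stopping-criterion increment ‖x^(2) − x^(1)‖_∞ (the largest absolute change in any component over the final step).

Iteration 1:
  α = (-12 - (3)·0.000 - (-3)·0.000 - (3)·0.000) / (11) = -1.091
  β = (-2 - (3)·-1.091 - (3)·0.000 - (1)·0.000) / (-11) = -0.116
  γ = (3 - (-1)·-1.091 - (-2)·-0.116 - (1)·0.000) / (8) = 0.210
  δ = (-2 - (-2)·-1.091 - (4)·-0.116 - (-3)·0.210) / (11) = -0.281
Iteration 2:
  α = (-12 - (3)·-0.116 - (-3)·0.210 - (3)·-0.281) / (11) = -0.925
  β = (-2 - (3)·-0.925 - (3)·0.210 - (1)·-0.281) / (-11) = -0.039
  γ = (3 - (-1)·-0.925 - (-2)·-0.039 - (1)·-0.281) / (8) = 0.285
  δ = (-2 - (-2)·-0.925 - (4)·-0.039 - (-3)·0.285) / (11) = -0.258
Change: (0.166, 0.077, 0.075, 0.023) → max |·| = 0.166

0.166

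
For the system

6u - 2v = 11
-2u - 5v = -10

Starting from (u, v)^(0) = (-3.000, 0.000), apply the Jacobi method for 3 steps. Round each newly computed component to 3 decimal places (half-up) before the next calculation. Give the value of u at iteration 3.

Iteration 1:
  u = (11 - (-2)·0.000) / (6) = 1.833
  v = (-10 - (-2)·-3.000) / (-5) = 3.200
Iteration 2:
  u = (11 - (-2)·3.200) / (6) = 2.900
  v = (-10 - (-2)·1.833) / (-5) = 1.267
Iteration 3:
  u = (11 - (-2)·1.267) / (6) = 2.256
  v = (-10 - (-2)·2.900) / (-5) = 0.840

2.256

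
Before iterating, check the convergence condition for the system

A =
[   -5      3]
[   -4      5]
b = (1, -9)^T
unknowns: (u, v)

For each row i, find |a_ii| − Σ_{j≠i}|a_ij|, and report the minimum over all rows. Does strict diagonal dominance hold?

row 1: |-5| − (3) = 2
row 2: |5| − (4) = 1
minimum over rows = 1 → strictly diagonally dominant (convergence guaranteed)

1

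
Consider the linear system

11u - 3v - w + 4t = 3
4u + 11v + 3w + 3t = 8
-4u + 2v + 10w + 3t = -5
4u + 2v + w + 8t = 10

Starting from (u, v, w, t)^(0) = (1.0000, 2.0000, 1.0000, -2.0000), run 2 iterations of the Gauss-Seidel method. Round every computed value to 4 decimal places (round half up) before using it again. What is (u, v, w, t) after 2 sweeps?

Iteration 1:
  u = (3 - (-3)·2.0000 - (-1)·1.0000 - (4)·-2.0000) / (11) = 1.6364
  v = (8 - (4)·1.6364 - (3)·1.0000 - (3)·-2.0000) / (11) = 0.4049
  w = (-5 - (-4)·1.6364 - (2)·0.4049 - (3)·-2.0000) / (10) = 0.6736
  t = (10 - (4)·1.6364 - (2)·0.4049 - (1)·0.6736) / (8) = 0.2464
Iteration 2:
  u = (3 - (-3)·0.4049 - (-1)·0.6736 - (4)·0.2464) / (11) = 0.3548
  v = (8 - (4)·0.3548 - (3)·0.6736 - (3)·0.2464) / (11) = 0.3473
  w = (-5 - (-4)·0.3548 - (2)·0.3473 - (3)·0.2464) / (10) = -0.5015
  t = (10 - (4)·0.3548 - (2)·0.3473 - (1)·-0.5015) / (8) = 1.0485

(0.3548, 0.3473, -0.5015, 1.0485)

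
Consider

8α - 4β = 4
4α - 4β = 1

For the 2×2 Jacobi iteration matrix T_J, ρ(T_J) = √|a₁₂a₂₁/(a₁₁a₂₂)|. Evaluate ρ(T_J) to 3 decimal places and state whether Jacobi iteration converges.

0.707

a₁₂a₂₁/(a₁₁a₂₂) = (-4)·(4) / ((8)·(-4)) = 0.500000
ρ = √|0.500000| = √0.500000 = 0.707
ρ < 1, so Jacobi converges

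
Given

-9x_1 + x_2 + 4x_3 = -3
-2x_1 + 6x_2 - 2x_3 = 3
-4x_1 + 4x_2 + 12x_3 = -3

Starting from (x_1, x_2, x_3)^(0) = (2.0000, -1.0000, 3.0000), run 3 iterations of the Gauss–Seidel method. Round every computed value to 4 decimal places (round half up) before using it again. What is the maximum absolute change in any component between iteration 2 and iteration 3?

Iteration 1:
  x_1 = (-3 - (1)·-1.0000 - (4)·3.0000) / (-9) = 1.5556
  x_2 = (3 - (-2)·1.5556 - (-2)·3.0000) / (6) = 2.0185
  x_3 = (-3 - (-4)·1.5556 - (4)·2.0185) / (12) = -0.4043
Iteration 2:
  x_1 = (-3 - (1)·2.0185 - (4)·-0.4043) / (-9) = 0.3779
  x_2 = (3 - (-2)·0.3779 - (-2)·-0.4043) / (6) = 0.4912
  x_3 = (-3 - (-4)·0.3779 - (4)·0.4912) / (12) = -0.2878
Iteration 3:
  x_1 = (-3 - (1)·0.4912 - (4)·-0.2878) / (-9) = 0.2600
  x_2 = (3 - (-2)·0.2600 - (-2)·-0.2878) / (6) = 0.4907
  x_3 = (-3 - (-4)·0.2600 - (4)·0.4907) / (12) = -0.3269
Change: (-0.1179, -0.0005, -0.0391) → max |·| = 0.1179

0.1179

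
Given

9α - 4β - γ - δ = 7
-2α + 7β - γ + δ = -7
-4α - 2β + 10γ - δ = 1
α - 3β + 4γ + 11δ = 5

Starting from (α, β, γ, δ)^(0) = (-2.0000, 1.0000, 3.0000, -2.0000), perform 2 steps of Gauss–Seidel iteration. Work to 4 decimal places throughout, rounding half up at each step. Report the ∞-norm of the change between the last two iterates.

0.8035

Iteration 1:
  α = (7 - (-4)·1.0000 - (-1)·3.0000 - (-1)·-2.0000) / (9) = 1.3333
  β = (-7 - (-2)·1.3333 - (-1)·3.0000 - (1)·-2.0000) / (7) = 0.0952
  γ = (1 - (-4)·1.3333 - (-2)·0.0952 - (-1)·-2.0000) / (10) = 0.4524
  δ = (5 - (1)·1.3333 - (-3)·0.0952 - (4)·0.4524) / (11) = 0.1948
Iteration 2:
  α = (7 - (-4)·0.0952 - (-1)·0.4524 - (-1)·0.1948) / (9) = 0.8920
  β = (-7 - (-2)·0.8920 - (-1)·0.4524 - (1)·0.1948) / (7) = -0.7083
  γ = (1 - (-4)·0.8920 - (-2)·-0.7083 - (-1)·0.1948) / (10) = 0.3346
  δ = (5 - (1)·0.8920 - (-3)·-0.7083 - (4)·0.3346) / (11) = 0.0586
Change: (-0.4413, -0.8035, -0.1178, -0.1362) → max |·| = 0.8035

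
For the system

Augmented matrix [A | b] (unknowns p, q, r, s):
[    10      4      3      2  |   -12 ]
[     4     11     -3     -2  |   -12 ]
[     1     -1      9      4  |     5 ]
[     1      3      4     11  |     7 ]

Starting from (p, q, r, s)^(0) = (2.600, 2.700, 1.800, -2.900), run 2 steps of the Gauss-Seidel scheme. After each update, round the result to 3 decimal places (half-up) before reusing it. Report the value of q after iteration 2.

Iteration 1:
  p = (-12 - (4)·2.700 - (3)·1.800 - (2)·-2.900) / (10) = -2.240
  q = (-12 - (4)·-2.240 - (-3)·1.800 - (-2)·-2.900) / (11) = -0.313
  r = (5 - (1)·-2.240 - (-1)·-0.313 - (4)·-2.900) / (9) = 2.059
  s = (7 - (1)·-2.240 - (3)·-0.313 - (4)·2.059) / (11) = 0.177
Iteration 2:
  p = (-12 - (4)·-0.313 - (3)·2.059 - (2)·0.177) / (10) = -1.728
  q = (-12 - (4)·-1.728 - (-3)·2.059 - (-2)·0.177) / (11) = 0.131
  r = (5 - (1)·-1.728 - (-1)·0.131 - (4)·0.177) / (9) = 0.683
  s = (7 - (1)·-1.728 - (3)·0.131 - (4)·0.683) / (11) = 0.509

0.131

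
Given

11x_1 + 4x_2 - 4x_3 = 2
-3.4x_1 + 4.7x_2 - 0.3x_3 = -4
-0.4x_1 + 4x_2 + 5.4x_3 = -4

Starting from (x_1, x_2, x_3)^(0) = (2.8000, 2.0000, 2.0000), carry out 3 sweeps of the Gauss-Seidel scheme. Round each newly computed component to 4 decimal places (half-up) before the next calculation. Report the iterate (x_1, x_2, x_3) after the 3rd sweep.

(0.3370, -0.6221, -0.2550)

Iteration 1:
  x_1 = (2 - (4)·2.0000 - (-4)·2.0000) / (11) = 0.1818
  x_2 = (-4 - (-3.4)·0.1818 - (-0.3)·2.0000) / (4.7) = -0.5919
  x_3 = (-4 - (-0.4)·0.1818 - (4)·-0.5919) / (5.4) = -0.2888
Iteration 2:
  x_1 = (2 - (4)·-0.5919 - (-4)·-0.2888) / (11) = 0.2920
  x_2 = (-4 - (-3.4)·0.2920 - (-0.3)·-0.2888) / (4.7) = -0.6583
  x_3 = (-4 - (-0.4)·0.2920 - (4)·-0.6583) / (5.4) = -0.2315
Iteration 3:
  x_1 = (2 - (4)·-0.6583 - (-4)·-0.2315) / (11) = 0.3370
  x_2 = (-4 - (-3.4)·0.3370 - (-0.3)·-0.2315) / (4.7) = -0.6221
  x_3 = (-4 - (-0.4)·0.3370 - (4)·-0.6221) / (5.4) = -0.2550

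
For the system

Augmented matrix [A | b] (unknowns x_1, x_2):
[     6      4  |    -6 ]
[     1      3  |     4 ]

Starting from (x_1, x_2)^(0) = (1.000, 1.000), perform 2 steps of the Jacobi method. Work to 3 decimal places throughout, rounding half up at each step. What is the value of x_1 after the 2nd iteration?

-1.667

Iteration 1:
  x_1 = (-6 - (4)·1.000) / (6) = -1.667
  x_2 = (4 - (1)·1.000) / (3) = 1.000
Iteration 2:
  x_1 = (-6 - (4)·1.000) / (6) = -1.667
  x_2 = (4 - (1)·-1.667) / (3) = 1.889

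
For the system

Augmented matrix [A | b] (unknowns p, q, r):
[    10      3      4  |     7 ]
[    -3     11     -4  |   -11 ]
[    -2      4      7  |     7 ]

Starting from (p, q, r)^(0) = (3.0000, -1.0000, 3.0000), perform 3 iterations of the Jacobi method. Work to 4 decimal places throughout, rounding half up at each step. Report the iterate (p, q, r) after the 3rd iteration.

(0.5821, -0.9945, 0.9425)

Iteration 1:
  p = (7 - (3)·-1.0000 - (4)·3.0000) / (10) = -0.2000
  q = (-11 - (-3)·3.0000 - (-4)·3.0000) / (11) = 0.9091
  r = (7 - (-2)·3.0000 - (4)·-1.0000) / (7) = 2.4286
Iteration 2:
  p = (7 - (3)·0.9091 - (4)·2.4286) / (10) = -0.5442
  q = (-11 - (-3)·-0.2000 - (-4)·2.4286) / (11) = -0.1714
  r = (7 - (-2)·-0.2000 - (4)·0.9091) / (7) = 0.4234
Iteration 3:
  p = (7 - (3)·-0.1714 - (4)·0.4234) / (10) = 0.5821
  q = (-11 - (-3)·-0.5442 - (-4)·0.4234) / (11) = -0.9945
  r = (7 - (-2)·-0.5442 - (4)·-0.1714) / (7) = 0.9425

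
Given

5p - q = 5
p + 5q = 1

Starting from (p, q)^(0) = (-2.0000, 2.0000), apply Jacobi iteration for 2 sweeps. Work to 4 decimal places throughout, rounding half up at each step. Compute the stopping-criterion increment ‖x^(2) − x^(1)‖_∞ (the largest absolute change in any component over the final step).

0.6800

Iteration 1:
  p = (5 - (-1)·2.0000) / (5) = 1.4000
  q = (1 - (1)·-2.0000) / (5) = 0.6000
Iteration 2:
  p = (5 - (-1)·0.6000) / (5) = 1.1200
  q = (1 - (1)·1.4000) / (5) = -0.0800
Change: (-0.2800, -0.6800) → max |·| = 0.6800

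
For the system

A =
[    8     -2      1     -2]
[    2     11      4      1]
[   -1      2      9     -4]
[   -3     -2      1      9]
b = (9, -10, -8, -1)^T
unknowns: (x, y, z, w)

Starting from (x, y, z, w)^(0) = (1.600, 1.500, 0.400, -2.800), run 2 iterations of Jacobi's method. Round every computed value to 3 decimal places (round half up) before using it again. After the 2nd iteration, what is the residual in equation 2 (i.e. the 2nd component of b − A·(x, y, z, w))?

Iteration 1:
  x = (9 - (-2)·1.500 - (1)·0.400 - (-2)·-2.800) / (8) = 0.750
  y = (-10 - (2)·1.600 - (4)·0.400 - (1)·-2.800) / (11) = -1.091
  z = (-8 - (-1)·1.600 - (2)·1.500 - (-4)·-2.800) / (9) = -2.289
  w = (-1 - (-3)·1.600 - (-2)·1.500 - (1)·0.400) / (9) = 0.711
Iteration 2:
  x = (9 - (-2)·-1.091 - (1)·-2.289 - (-2)·0.711) / (8) = 1.316
  y = (-10 - (2)·0.750 - (4)·-2.289 - (1)·0.711) / (11) = -0.278
  z = (-8 - (-1)·0.750 - (2)·-1.091 - (-4)·0.711) / (9) = -0.247
  w = (-1 - (-3)·0.750 - (-2)·-1.091 - (1)·-2.289) / (9) = 0.151
Residual b − A·x = (-1.535, -8.737, -3.301, 1.280)

-8.737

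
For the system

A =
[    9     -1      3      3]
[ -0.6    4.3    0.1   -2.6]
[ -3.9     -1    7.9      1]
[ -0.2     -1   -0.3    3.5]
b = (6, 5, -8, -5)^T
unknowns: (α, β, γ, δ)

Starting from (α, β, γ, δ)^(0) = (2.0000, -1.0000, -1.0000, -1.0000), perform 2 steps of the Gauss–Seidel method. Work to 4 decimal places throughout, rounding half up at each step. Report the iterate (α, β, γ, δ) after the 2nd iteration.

Iteration 1:
  α = (6 - (-1)·-1.0000 - (3)·-1.0000 - (3)·-1.0000) / (9) = 1.2222
  β = (5 - (-0.6)·1.2222 - (0.1)·-1.0000 - (-2.6)·-1.0000) / (4.3) = 0.7519
  γ = (-8 - (-3.9)·1.2222 - (-1)·0.7519 - (1)·-1.0000) / (7.9) = -0.1875
  δ = (-5 - (-0.2)·1.2222 - (-1)·0.7519 - (-0.3)·-0.1875) / (3.5) = -1.1600
Iteration 2:
  α = (6 - (-1)·0.7519 - (3)·-0.1875 - (3)·-1.1600) / (9) = 1.1994
  β = (5 - (-0.6)·1.1994 - (0.1)·-0.1875 - (-2.6)·-1.1600) / (4.3) = 0.6331
  γ = (-8 - (-3.9)·1.1994 - (-1)·0.6331 - (1)·-1.1600) / (7.9) = -0.1936
  δ = (-5 - (-0.2)·1.1994 - (-1)·0.6331 - (-0.3)·-0.1936) / (3.5) = -1.1957

(1.1994, 0.6331, -0.1936, -1.1957)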